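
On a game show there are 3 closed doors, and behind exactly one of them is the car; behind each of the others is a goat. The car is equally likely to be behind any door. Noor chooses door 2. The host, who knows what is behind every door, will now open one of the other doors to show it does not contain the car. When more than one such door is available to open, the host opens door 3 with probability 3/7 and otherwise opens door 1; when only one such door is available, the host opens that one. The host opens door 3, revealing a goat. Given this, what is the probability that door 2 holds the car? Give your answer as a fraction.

Consider each possible location of the car in turn.
If it is behind door 1 (prior 1/3): only door 3 is available, probability 1; weight (1/3)·1 = 1/3.
If it is behind door 2 (prior 1/3): door 3 is available, opened with probability 3/7; weight (1/3)·(3/7) = 1/7.
If it is behind door 3 (prior 1/3): the host opened door 3, so this case is ruled out; weight (1/3)·0 = 0.
The weights sum to 10/21.
So P(the car behind door 2 | the host opened door 3) = (1/7) / (10/21) = 3/10.

3/10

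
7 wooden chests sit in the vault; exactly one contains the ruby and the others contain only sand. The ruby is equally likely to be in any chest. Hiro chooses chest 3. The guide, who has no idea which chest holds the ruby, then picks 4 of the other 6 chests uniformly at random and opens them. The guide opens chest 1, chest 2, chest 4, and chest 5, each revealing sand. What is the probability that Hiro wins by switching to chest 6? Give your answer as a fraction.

Because the guide chose which chests to open without knowing where the ruby is, the choice is independent of the prize location. Learning that none of the 4 opened chests holds the ruby simply rules out those 4 locations and leaves the remaining 3 chests still equally likely by symmetry.
So P(the ruby in chest 6) = 1/3.

1/3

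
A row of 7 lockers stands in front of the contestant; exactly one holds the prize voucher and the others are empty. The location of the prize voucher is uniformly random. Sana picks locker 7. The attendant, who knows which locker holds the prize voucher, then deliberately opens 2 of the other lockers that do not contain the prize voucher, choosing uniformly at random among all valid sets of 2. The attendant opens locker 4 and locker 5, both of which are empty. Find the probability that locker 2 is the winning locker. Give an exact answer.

3/14

Condition on the true location of the prize voucher.
If it is in any of lockers 1, 2, 3, and 6 (prior 1/7 each): the attendant has 10 equally likely choices, so probability 1/10; weight (1/7)·(1/10) = 1/70 each.
If it is in either of lockers 4 and 5 (prior 1/7 each): that locker was opened and seen not to hold the prize — ruled out; weight (1/7)·0 = 0 each.
If it is in locker 7 (prior 1/7): the attendant has 15 equally likely choices, so probability 1/15; weight (1/7)·(1/15) = 1/105.
The weights sum to 1/15.
So P(the prize voucher in locker 2 | the attendant opened locker 4 and locker 5) = (1/70) / (1/15) = 3/14.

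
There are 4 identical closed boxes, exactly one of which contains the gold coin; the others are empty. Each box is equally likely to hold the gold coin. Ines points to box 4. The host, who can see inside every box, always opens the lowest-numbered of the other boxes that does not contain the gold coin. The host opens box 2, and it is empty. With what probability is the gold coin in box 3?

0

Consider each possible location of the gold coin in turn.
If it is in box 1 (prior 1/4): box 2 is the lowest-numbered option available, probability 1; weight (1/4)·1 = 1/4.
If it is in box 2 (prior 1/4): the host opened box 2, so this case is ruled out; weight (1/4)·0 = 0.
If it is in either of boxes 3 and 4 (prior 1/4 each): the host would have opened box 1 instead, probability 0; weight (1/4)·0 = 0 each.
The weights sum to 1/4.
So P(the gold coin in box 3 | the host opened box 2) = 0 / (1/4) = 0.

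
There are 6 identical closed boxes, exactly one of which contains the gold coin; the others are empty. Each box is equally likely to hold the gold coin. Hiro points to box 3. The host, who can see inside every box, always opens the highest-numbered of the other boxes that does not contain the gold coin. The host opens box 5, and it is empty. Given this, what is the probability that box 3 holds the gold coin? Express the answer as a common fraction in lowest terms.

0

Apply Bayes' rule, conditioning on where the gold coin actually is.
If it is in any of boxes 1, 2, 3, and 4 (prior 1/6 each): the host would have opened box 6 instead, probability 0; weight (1/6)·0 = 0 each.
If it is in box 5 (prior 1/6): the host opened box 5, so this case is ruled out; weight (1/6)·0 = 0.
If it is in box 6 (prior 1/6): box 5 is the highest-numbered option available, probability 1; weight (1/6)·1 = 1/6.
The weights sum to 1/6.
So P(the gold coin in box 3 | the host opened box 5) = 0 / (1/6) = 0.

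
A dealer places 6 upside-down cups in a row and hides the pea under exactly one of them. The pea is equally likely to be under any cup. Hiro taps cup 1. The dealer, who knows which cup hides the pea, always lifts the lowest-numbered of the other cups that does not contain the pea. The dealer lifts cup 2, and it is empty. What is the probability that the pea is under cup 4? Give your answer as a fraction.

Apply Bayes' rule, conditioning on where the pea actually is.
If it is under any of cups 1, 3, 4, 5, and 6 (prior 1/6 each): cup 2 is the lowest-numbered option available, probability 1; weight (1/6)·1 = 1/6 each.
If it is under cup 2 (prior 1/6): the dealer opened cup 2, so this case is ruled out; weight (1/6)·0 = 0.
The weights sum to 5/6.
So P(the pea under cup 4 | the dealer opened cup 2) = (1/6) / (5/6) = 1/5.

1/5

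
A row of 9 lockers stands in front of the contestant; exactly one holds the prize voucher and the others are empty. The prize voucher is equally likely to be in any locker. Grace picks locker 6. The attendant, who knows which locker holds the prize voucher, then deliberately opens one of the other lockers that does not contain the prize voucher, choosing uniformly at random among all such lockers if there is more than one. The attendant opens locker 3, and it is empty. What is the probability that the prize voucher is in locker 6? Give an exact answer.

1/9

Condition on the true location of the prize voucher.
If it is in any of lockers 1, 2, 4, 5, 7, 8, and 9 (prior 1/9 each): the attendant has 7 equally likely choices, so probability 1/7; weight (1/9)·(1/7) = 1/63 each.
If it is in locker 3 (prior 1/9): the attendant opened locker 3, so this case is ruled out; weight (1/9)·0 = 0.
If it is in locker 6 (prior 1/9): the attendant has 8 equally likely choices, so probability 1/8; weight (1/9)·(1/8) = 1/72.
The weights sum to 1/8.
So P(the prize voucher in locker 6 | the attendant opened locker 3) = (1/72) / (1/8) = 1/9.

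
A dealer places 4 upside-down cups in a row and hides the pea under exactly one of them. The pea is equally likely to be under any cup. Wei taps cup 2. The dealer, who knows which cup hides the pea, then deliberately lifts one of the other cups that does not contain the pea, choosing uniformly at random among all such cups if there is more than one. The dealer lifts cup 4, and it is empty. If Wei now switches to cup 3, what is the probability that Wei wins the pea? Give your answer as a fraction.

3/8

Condition on the true location of the pea.
If it is under either of cups 1 and 3 (prior 1/4 each): the dealer has 2 equally likely choices, so probability 1/2; weight (1/4)·(1/2) = 1/8 each.
If it is under cup 2 (prior 1/4): the dealer has 3 equally likely choices, so probability 1/3; weight (1/4)·(1/3) = 1/12.
If it is under cup 4 (prior 1/4): the dealer opened cup 4, so this case is ruled out; weight (1/4)·0 = 0.
The weights sum to 1/3.
So P(the pea under cup 3 | the dealer opened cup 4) = (1/8) / (1/3) = 3/8.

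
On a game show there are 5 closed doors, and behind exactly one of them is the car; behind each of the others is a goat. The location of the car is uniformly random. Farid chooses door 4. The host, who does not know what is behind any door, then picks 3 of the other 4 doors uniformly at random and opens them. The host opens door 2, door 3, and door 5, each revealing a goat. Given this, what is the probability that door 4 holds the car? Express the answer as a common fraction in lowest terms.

Condition on the true location of the car.
If it is behind either of doors 1 and 4 (prior 1/5 each): the host picks exactly this set with probability 1/4 regardless, and none is the prize; weight (1/5)·(1/4) = 1/20 each.
If it is behind any of doors 2, 3, and 5 (prior 1/5 each): that door was opened and seen not to hold the prize — ruled out; weight (1/5)·0 = 0 each.
The weights sum to 1/10.
So P(the car behind door 4 | the host opened door 2, door 3, and door 5) = (1/20) / (1/10) = 1/2.

1/2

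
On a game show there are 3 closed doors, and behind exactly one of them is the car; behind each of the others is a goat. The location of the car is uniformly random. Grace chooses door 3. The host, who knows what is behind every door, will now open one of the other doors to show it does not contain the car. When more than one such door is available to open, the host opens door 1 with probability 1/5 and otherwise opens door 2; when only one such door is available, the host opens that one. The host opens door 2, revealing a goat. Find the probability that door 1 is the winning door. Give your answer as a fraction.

5/9

Consider each possible location of the car in turn.
If it is behind door 1 (prior 1/3): only door 2 is available, probability 1; weight (1/3)·1 = 1/3.
If it is behind door 2 (prior 1/3): the host opened door 2, so this case is ruled out; weight (1/3)·0 = 0.
If it is behind door 3 (prior 1/3): door 1 is available but not opened, probability 4/5; weight (1/3)·(4/5) = 4/15.
The weights sum to 3/5.
So P(the car behind door 1 | the host opened door 2) = (1/3) / (3/5) = 5/9.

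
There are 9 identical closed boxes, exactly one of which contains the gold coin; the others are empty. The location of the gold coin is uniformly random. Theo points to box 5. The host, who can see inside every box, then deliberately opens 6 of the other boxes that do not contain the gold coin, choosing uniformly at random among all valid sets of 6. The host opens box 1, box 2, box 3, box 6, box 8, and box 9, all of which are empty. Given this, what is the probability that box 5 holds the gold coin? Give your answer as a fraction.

Apply Bayes' rule, conditioning on where the gold coin actually is.
If it is in any of boxes 1, 2, 3, 6, 8, and 9 (prior 1/9 each): that box was opened and seen not to hold the prize — ruled out; weight (1/9)·0 = 0 each.
If it is in either of boxes 4 and 7 (prior 1/9 each): the host has 7 equally likely choices, so probability 1/7; weight (1/9)·(1/7) = 1/63 each.
If it is in box 5 (prior 1/9): the host has 28 equally likely choices, so probability 1/28; weight (1/9)·(1/28) = 1/252.
The weights sum to 1/28.
So P(the gold coin in box 5 | the host opened box 1, box 2, box 3, box 6, box 8, and box 9) = (1/252) / (1/28) = 1/9.

1/9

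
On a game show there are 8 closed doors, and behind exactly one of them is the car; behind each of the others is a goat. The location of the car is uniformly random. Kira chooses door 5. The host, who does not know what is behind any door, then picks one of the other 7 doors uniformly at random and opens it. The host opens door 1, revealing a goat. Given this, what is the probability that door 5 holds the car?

Apply Bayes' rule, conditioning on where the car actually is.
If it is behind door 1 (prior 1/8): the host opened door 1, so this case is ruled out; weight (1/8)·0 = 0.
If it is behind any of doors 2, 3, 4, 5, 6, 7, and 8 (prior 1/8 each): the host picks door 1 with probability 1/7 regardless, and it is not the prize; weight (1/8)·(1/7) = 1/56 each.
The weights sum to 1/8.
So P(the car behind door 5 | the host opened door 1) = (1/56) / (1/8) = 1/7.

1/7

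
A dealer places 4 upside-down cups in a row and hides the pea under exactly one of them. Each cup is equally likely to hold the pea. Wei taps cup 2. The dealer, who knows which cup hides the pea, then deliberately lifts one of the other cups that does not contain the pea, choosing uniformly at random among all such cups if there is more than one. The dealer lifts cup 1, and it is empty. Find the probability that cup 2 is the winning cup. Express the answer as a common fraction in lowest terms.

Consider each possible location of the pea in turn.
If it is under cup 1 (prior 1/4): the dealer opened cup 1, so this case is ruled out; weight (1/4)·0 = 0.
If it is under cup 2 (prior 1/4): the dealer has 3 equally likely choices, so probability 1/3; weight (1/4)·(1/3) = 1/12.
If it is under either of cups 3 and 4 (prior 1/4 each): the dealer has 2 equally likely choices, so probability 1/2; weight (1/4)·(1/2) = 1/8 each.
The weights sum to 1/3.
So P(the pea under cup 2 | the dealer opened cup 1) = (1/12) / (1/3) = 1/4.

1/4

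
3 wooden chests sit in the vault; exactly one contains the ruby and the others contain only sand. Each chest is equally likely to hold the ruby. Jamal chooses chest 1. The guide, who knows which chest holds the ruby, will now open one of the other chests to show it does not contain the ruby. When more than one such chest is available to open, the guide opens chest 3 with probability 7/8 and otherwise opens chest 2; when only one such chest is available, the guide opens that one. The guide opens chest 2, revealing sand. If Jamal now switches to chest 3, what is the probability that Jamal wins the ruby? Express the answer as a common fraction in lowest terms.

Condition on the true location of the ruby.
If it is in chest 1 (prior 1/3): chest 3 is available but not opened, probability 1/8; weight (1/3)·(1/8) = 1/24.
If it is in chest 2 (prior 1/3): the guide opened chest 2, so this case is ruled out; weight (1/3)·0 = 0.
If it is in chest 3 (prior 1/3): only chest 2 is available, probability 1; weight (1/3)·1 = 1/3.
The weights sum to 3/8.
So P(the ruby in chest 3 | the guide opened chest 2) = (1/3) / (3/8) = 8/9.

8/9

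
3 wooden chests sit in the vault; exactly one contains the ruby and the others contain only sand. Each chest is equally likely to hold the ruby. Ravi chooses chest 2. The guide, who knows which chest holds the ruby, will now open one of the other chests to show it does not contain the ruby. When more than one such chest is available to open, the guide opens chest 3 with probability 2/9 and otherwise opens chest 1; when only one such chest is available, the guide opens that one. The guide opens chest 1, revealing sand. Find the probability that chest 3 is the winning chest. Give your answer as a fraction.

9/16

Apply Bayes' rule, conditioning on where the ruby actually is.
If it is in chest 1 (prior 1/3): the guide opened chest 1, so this case is ruled out; weight (1/3)·0 = 0.
If it is in chest 2 (prior 1/3): chest 3 is available but not opened, probability 7/9; weight (1/3)·(7/9) = 7/27.
If it is in chest 3 (prior 1/3): only chest 1 is available, probability 1; weight (1/3)·1 = 1/3.
The weights sum to 16/27.
So P(the ruby in chest 3 | the guide opened chest 1) = (1/3) / (16/27) = 9/16.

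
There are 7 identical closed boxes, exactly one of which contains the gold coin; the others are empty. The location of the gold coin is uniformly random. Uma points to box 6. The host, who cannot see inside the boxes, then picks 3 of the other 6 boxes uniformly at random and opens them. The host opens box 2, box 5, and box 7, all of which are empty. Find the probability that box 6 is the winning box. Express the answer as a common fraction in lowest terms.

Consider each possible location of the gold coin in turn.
If it is in any of boxes 1, 3, 4, and 6 (prior 1/7 each): the host picks exactly this set with probability 1/20 regardless, and none is the prize; weight (1/7)·(1/20) = 1/140 each.
If it is in any of boxes 2, 5, and 7 (prior 1/7 each): that box was opened and seen not to hold the prize — ruled out; weight (1/7)·0 = 0 each.
The weights sum to 1/35.
So P(the gold coin in box 6 | the host opened box 2, box 5, and box 7) = (1/140) / (1/35) = 1/4.

1/4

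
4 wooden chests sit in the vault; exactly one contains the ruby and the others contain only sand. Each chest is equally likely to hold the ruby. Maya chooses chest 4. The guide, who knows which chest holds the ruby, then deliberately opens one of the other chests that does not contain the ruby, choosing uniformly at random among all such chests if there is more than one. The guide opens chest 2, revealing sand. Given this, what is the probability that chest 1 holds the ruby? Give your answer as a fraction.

Condition on the true location of the ruby.
If it is in either of chests 1 and 3 (prior 1/4 each): the guide has 2 equally likely choices, so probability 1/2; weight (1/4)·(1/2) = 1/8 each.
If it is in chest 2 (prior 1/4): the guide opened chest 2, so this case is ruled out; weight (1/4)·0 = 0.
If it is in chest 4 (prior 1/4): the guide has 3 equally likely choices, so probability 1/3; weight (1/4)·(1/3) = 1/12.
The weights sum to 1/3.
So P(the ruby in chest 1 | the guide opened chest 2) = (1/8) / (1/3) = 3/8.

3/8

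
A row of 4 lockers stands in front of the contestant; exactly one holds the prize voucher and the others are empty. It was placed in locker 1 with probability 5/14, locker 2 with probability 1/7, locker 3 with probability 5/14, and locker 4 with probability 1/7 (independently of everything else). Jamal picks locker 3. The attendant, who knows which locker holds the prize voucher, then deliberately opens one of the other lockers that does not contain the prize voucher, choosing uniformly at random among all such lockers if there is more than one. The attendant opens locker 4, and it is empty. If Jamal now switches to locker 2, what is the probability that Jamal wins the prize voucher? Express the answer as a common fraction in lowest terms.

Condition on the true location of the prize voucher.
If it is in locker 1 (prior 5/14): the attendant has 2 equally likely choices, so probability 1/2; weight (5/14)·(1/2) = 5/28.
If it is in locker 2 (prior 1/7): the attendant has 2 equally likely choices, so probability 1/2; weight (1/7)·(1/2) = 1/14.
If it is in locker 3 (prior 5/14): the attendant has 3 equally likely choices, so probability 1/3; weight (5/14)·(1/3) = 5/42.
If it is in locker 4 (prior 1/7): the attendant opened locker 4, so this case is ruled out; weight (1/7)·0 = 0.
The weights sum to 31/84.
So P(the prize voucher in locker 2 | the attendant opened locker 4) = (1/14) / (31/84) = 6/31.

6/31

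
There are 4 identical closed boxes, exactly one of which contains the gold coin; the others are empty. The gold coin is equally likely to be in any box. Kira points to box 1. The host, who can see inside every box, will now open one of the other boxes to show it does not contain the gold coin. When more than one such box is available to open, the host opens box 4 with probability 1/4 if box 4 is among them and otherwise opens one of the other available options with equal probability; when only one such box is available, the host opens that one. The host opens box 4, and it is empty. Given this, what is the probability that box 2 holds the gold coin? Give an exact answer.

Condition on the true location of the gold coin.
If it is in any of boxes 1, 2, and 3 (prior 1/4 each): box 4 is available, opened with probability 1/4; weight (1/4)·(1/4) = 1/16 each.
If it is in box 4 (prior 1/4): the host opened box 4, so this case is ruled out; weight (1/4)·0 = 0.
The weights sum to 3/16.
So P(the gold coin in box 2 | the host opened box 4) = (1/16) / (3/16) = 1/3.

1/3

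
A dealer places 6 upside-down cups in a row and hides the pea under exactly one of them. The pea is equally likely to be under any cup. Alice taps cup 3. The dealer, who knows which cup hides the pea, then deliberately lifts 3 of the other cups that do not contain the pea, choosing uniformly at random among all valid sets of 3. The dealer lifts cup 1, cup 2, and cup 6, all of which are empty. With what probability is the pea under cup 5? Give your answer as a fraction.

5/12

Apply Bayes' rule, conditioning on where the pea actually is.
If it is under any of cups 1, 2, and 6 (prior 1/6 each): that cup was opened and seen not to hold the prize — ruled out; weight (1/6)·0 = 0 each.
If it is under cup 3 (prior 1/6): the dealer has 10 equally likely choices, so probability 1/10; weight (1/6)·(1/10) = 1/60.
If it is under either of cups 4 and 5 (prior 1/6 each): the dealer has 4 equally likely choices, so probability 1/4; weight (1/6)·(1/4) = 1/24 each.
The weights sum to 1/10.
So P(the pea under cup 5 | the dealer opened cup 1, cup 2, and cup 6) = (1/24) / (1/10) = 5/12.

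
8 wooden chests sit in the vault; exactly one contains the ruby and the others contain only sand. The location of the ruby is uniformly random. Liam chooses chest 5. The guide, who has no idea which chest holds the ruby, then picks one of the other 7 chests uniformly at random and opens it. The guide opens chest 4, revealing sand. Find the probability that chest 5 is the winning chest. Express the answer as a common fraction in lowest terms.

Consider each possible location of the ruby in turn.
If it is in any of chests 1, 2, 3, 5, 6, 7, and 8 (prior 1/8 each): the guide picks chest 4 with probability 1/7 regardless, and it is not the prize; weight (1/8)·(1/7) = 1/56 each.
If it is in chest 4 (prior 1/8): the guide opened chest 4, so this case is ruled out; weight (1/8)·0 = 0.
The weights sum to 1/8.
So P(the ruby in chest 5 | the guide opened chest 4) = (1/56) / (1/8) = 1/7.

1/7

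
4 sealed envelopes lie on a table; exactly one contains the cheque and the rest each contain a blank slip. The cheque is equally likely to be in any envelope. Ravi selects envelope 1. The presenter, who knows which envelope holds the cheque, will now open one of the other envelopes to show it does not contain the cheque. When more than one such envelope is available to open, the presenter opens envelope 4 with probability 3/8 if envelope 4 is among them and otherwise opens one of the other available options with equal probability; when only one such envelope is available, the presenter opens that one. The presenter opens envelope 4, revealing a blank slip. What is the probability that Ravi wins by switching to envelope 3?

1/3

Condition on the true location of the cheque.
If it is in any of envelopes 1, 2, and 3 (prior 1/4 each): envelope 4 is available, opened with probability 3/8; weight (1/4)·(3/8) = 3/32 each.
If it is in envelope 4 (prior 1/4): the presenter opened envelope 4, so this case is ruled out; weight (1/4)·0 = 0.
The weights sum to 9/32.
So P(the cheque in envelope 3 | the presenter opened envelope 4) = (3/32) / (9/32) = 1/3.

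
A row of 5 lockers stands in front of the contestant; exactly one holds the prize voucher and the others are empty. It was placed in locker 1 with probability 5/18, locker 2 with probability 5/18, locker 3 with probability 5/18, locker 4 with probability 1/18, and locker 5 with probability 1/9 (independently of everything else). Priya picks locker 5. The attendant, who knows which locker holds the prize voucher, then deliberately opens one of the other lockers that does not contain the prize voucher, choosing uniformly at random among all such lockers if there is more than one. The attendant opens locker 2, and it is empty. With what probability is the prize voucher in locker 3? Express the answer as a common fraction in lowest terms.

2/5

Consider each possible location of the prize voucher in turn.
If it is in either of lockers 1 and 3 (prior 5/18 each): the attendant has 3 equally likely choices, so probability 1/3; weight (5/18)·(1/3) = 5/54 each.
If it is in locker 2 (prior 5/18): the attendant opened locker 2, so this case is ruled out; weight (5/18)·0 = 0.
If it is in locker 4 (prior 1/18): the attendant has 3 equally likely choices, so probability 1/3; weight (1/18)·(1/3) = 1/54.
If it is in locker 5 (prior 1/9): the attendant has 4 equally likely choices, so probability 1/4; weight (1/9)·(1/4) = 1/36.
The weights sum to 25/108.
So P(the prize voucher in locker 3 | the attendant opened locker 2) = (5/54) / (25/108) = 2/5.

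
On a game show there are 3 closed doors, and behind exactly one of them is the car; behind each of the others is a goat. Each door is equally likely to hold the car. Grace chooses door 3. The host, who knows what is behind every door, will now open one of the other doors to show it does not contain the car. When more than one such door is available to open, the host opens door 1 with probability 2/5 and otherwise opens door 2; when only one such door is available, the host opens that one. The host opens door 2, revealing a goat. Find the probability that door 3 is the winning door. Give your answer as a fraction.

3/8

Consider each possible location of the car in turn.
If it is behind door 1 (prior 1/3): only door 2 is available, probability 1; weight (1/3)·1 = 1/3.
If it is behind door 2 (prior 1/3): the host opened door 2, so this case is ruled out; weight (1/3)·0 = 0.
If it is behind door 3 (prior 1/3): door 1 is available but not opened, probability 3/5; weight (1/3)·(3/5) = 1/5.
The weights sum to 8/15.
So P(the car behind door 3 | the host opened door 2) = (1/5) / (8/15) = 3/8.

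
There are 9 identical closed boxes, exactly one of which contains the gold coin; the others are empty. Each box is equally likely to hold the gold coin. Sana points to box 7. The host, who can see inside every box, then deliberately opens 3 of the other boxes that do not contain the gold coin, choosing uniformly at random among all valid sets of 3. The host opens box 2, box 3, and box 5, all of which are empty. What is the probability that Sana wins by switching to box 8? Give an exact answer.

Condition on the true location of the gold coin.
If it is in any of boxes 1, 4, 6, 8, and 9 (prior 1/9 each): the host has 35 equally likely choices, so probability 1/35; weight (1/9)·(1/35) = 1/315 each.
If it is in any of boxes 2, 3, and 5 (prior 1/9 each): that box was opened and seen not to hold the prize — ruled out; weight (1/9)·0 = 0 each.
If it is in box 7 (prior 1/9): the host has 56 equally likely choices, so probability 1/56; weight (1/9)·(1/56) = 1/504.
The weights sum to 1/56.
So P(the gold coin in box 8 | the host opened box 2, box 3, and box 5) = (1/315) / (1/56) = 8/45.

8/45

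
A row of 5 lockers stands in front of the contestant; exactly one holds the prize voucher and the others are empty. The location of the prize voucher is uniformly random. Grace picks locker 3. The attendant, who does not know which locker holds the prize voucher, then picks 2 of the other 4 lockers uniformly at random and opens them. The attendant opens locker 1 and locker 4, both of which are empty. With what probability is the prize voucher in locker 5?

Because the attendant chose which lockers to open without knowing where the prize voucher is, the choice is independent of the prize location. Learning that none of the 2 opened lockers holds the prize voucher simply rules out those 2 locations and leaves the remaining 3 lockers still equally likely by symmetry.
So P(the prize voucher in locker 5) = 1/3.

1/3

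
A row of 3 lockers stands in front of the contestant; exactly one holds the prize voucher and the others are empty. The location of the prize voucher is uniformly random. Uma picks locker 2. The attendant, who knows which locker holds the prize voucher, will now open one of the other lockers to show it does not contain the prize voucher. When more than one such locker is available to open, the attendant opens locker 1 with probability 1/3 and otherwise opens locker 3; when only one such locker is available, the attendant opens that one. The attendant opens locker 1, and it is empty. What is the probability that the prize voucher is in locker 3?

3/4

Consider each possible location of the prize voucher in turn.
If it is in locker 1 (prior 1/3): the attendant opened locker 1, so this case is ruled out; weight (1/3)·0 = 0.
If it is in locker 2 (prior 1/3): locker 1 is available, opened with probability 1/3; weight (1/3)·(1/3) = 1/9.
If it is in locker 3 (prior 1/3): only locker 1 is available, probability 1; weight (1/3)·1 = 1/3.
The weights sum to 4/9.
So P(the prize voucher in locker 3 | the attendant opened locker 1) = (1/3) / (4/9) = 3/4.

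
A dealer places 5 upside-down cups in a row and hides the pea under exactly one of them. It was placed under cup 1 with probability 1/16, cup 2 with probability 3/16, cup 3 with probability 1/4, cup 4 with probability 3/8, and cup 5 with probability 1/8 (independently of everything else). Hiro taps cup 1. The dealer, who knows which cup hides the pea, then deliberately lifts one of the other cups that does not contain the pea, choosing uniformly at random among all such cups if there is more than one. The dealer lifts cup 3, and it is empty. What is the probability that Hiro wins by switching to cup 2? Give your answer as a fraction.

Apply Bayes' rule, conditioning on where the pea actually is.
If it is under cup 1 (prior 1/16): the dealer has 4 equally likely choices, so probability 1/4; weight (1/16)·(1/4) = 1/64.
If it is under cup 2 (prior 3/16): the dealer has 3 equally likely choices, so probability 1/3; weight (3/16)·(1/3) = 1/16.
If it is under cup 3 (prior 1/4): the dealer opened cup 3, so this case is ruled out; weight (1/4)·0 = 0.
If it is under cup 4 (prior 3/8): the dealer has 3 equally likely choices, so probability 1/3; weight (3/8)·(1/3) = 1/8.
If it is under cup 5 (prior 1/8): the dealer has 3 equally likely choices, so probability 1/3; weight (1/8)·(1/3) = 1/24.
The weights sum to 47/192.
So P(the pea under cup 2 | the dealer opened cup 3) = (1/16) / (47/192) = 12/47.

12/47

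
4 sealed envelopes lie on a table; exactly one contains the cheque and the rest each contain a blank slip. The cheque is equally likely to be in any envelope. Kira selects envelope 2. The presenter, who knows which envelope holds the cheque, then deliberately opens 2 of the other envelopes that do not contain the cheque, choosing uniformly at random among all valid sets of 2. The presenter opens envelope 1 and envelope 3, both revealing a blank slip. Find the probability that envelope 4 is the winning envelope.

Consider each possible location of the cheque in turn.
If it is in either of envelopes 1 and 3 (prior 1/4 each): that envelope was opened and seen not to hold the prize — ruled out; weight (1/4)·0 = 0 each.
If it is in envelope 2 (prior 1/4): the presenter has 3 equally likely choices, so probability 1/3; weight (1/4)·(1/3) = 1/12.
If it is in envelope 4 (prior 1/4): the presenter has no choice, probability 1; weight (1/4)·1 = 1/4.
The weights sum to 1/3.
So P(the cheque in envelope 4 | the presenter opened envelope 1 and envelope 3) = (1/4) / (1/3) = 3/4.

3/4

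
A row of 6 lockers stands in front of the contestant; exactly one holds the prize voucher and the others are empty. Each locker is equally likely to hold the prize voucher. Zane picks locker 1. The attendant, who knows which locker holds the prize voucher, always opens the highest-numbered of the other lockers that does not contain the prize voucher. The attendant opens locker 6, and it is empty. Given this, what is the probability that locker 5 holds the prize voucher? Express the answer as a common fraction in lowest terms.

1/5

Consider each possible location of the prize voucher in turn.
If it is in any of lockers 1, 2, 3, 4, and 5 (prior 1/6 each): locker 6 is the highest-numbered option available, probability 1; weight (1/6)·1 = 1/6 each.
If it is in locker 6 (prior 1/6): the attendant opened locker 6, so this case is ruled out; weight (1/6)·0 = 0.
The weights sum to 5/6.
So P(the prize voucher in locker 5 | the attendant opened locker 6) = (1/6) / (5/6) = 1/5.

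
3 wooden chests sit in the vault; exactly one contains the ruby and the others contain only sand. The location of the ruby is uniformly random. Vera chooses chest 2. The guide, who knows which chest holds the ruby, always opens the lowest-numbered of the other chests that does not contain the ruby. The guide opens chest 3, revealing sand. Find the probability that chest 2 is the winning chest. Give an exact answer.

Apply Bayes' rule, conditioning on where the ruby actually is.
If it is in chest 1 (prior 1/3): chest 3 is the lowest-numbered option available, probability 1; weight (1/3)·1 = 1/3.
If it is in chest 2 (prior 1/3): the guide would have opened chest 1 instead, probability 0; weight (1/3)·0 = 0.
If it is in chest 3 (prior 1/3): the guide opened chest 3, so this case is ruled out; weight (1/3)·0 = 0.
The weights sum to 1/3.
So P(the ruby in chest 2 | the guide opened chest 3) = 0 / (1/3) = 0.

0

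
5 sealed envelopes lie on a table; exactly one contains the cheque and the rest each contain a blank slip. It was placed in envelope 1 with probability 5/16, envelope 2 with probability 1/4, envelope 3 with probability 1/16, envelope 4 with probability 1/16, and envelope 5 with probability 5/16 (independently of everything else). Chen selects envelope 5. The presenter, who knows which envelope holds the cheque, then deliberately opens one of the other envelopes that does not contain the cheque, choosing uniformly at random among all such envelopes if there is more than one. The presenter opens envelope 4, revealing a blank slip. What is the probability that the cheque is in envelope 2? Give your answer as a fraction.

16/55

Consider each possible location of the cheque in turn.
If it is in envelope 1 (prior 5/16): the presenter has 3 equally likely choices, so probability 1/3; weight (5/16)·(1/3) = 5/48.
If it is in envelope 2 (prior 1/4): the presenter has 3 equally likely choices, so probability 1/3; weight (1/4)·(1/3) = 1/12.
If it is in envelope 3 (prior 1/16): the presenter has 3 equally likely choices, so probability 1/3; weight (1/16)·(1/3) = 1/48.
If it is in envelope 4 (prior 1/16): the presenter opened envelope 4, so this case is ruled out; weight (1/16)·0 = 0.
If it is in envelope 5 (prior 5/16): the presenter has 4 equally likely choices, so probability 1/4; weight (5/16)·(1/4) = 5/64.
The weights sum to 55/192.
So P(the cheque in envelope 2 | the presenter opened envelope 4) = (1/12) / (55/192) = 16/55.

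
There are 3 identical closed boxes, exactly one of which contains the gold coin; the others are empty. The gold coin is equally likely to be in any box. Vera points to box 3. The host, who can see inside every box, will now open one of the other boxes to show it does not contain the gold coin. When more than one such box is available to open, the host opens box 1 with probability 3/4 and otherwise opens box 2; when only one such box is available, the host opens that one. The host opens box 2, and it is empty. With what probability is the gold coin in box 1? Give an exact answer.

Apply Bayes' rule, conditioning on where the gold coin actually is.
If it is in box 1 (prior 1/3): only box 2 is available, probability 1; weight (1/3)·1 = 1/3.
If it is in box 2 (prior 1/3): the host opened box 2, so this case is ruled out; weight (1/3)·0 = 0.
If it is in box 3 (prior 1/3): box 1 is available but not opened, probability 1/4; weight (1/3)·(1/4) = 1/12.
The weights sum to 5/12.
So P(the gold coin in box 1 | the host opened box 2) = (1/3) / (5/12) = 4/5.

4/5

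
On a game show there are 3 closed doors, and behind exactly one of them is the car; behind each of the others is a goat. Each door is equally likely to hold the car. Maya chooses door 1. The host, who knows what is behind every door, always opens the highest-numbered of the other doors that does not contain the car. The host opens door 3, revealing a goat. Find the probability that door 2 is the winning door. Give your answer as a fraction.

1/2

Apply Bayes' rule, conditioning on where the car actually is.
If it is behind either of doors 1 and 2 (prior 1/3 each): door 3 is the highest-numbered option available, probability 1; weight (1/3)·1 = 1/3 each.
If it is behind door 3 (prior 1/3): the host opened door 3, so this case is ruled out; weight (1/3)·0 = 0.
The weights sum to 2/3.
So P(the car behind door 2 | the host opened door 3) = (1/3) / (2/3) = 1/2.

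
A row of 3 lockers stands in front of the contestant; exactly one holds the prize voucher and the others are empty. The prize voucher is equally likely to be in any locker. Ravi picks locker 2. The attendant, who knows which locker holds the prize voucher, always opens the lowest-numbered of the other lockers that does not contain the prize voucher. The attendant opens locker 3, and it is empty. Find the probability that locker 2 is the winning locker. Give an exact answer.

0

Apply Bayes' rule, conditioning on where the prize voucher actually is.
If it is in locker 1 (prior 1/3): locker 3 is the lowest-numbered option available, probability 1; weight (1/3)·1 = 1/3.
If it is in locker 2 (prior 1/3): the attendant would have opened locker 1 instead, probability 0; weight (1/3)·0 = 0.
If it is in locker 3 (prior 1/3): the attendant opened locker 3, so this case is ruled out; weight (1/3)·0 = 0.
The weights sum to 1/3.
So P(the prize voucher in locker 2 | the attendant opened locker 3) = 0 / (1/3) = 0.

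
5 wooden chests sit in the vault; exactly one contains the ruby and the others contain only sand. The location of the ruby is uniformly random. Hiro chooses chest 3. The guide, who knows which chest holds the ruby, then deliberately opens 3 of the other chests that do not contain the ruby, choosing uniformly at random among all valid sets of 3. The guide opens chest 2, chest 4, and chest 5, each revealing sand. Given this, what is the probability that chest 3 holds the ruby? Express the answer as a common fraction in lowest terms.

1/5

Apply Bayes' rule, conditioning on where the ruby actually is.
If it is in chest 1 (prior 1/5): the guide has no choice, probability 1; weight (1/5)·1 = 1/5.
If it is in any of chests 2, 4, and 5 (prior 1/5 each): that chest was opened and seen not to hold the prize — ruled out; weight (1/5)·0 = 0 each.
If it is in chest 3 (prior 1/5): the guide has 4 equally likely choices, so probability 1/4; weight (1/5)·(1/4) = 1/20.
The weights sum to 1/4.
So P(the ruby in chest 3 | the guide opened chest 2, chest 4, and chest 5) = (1/20) / (1/4) = 1/5.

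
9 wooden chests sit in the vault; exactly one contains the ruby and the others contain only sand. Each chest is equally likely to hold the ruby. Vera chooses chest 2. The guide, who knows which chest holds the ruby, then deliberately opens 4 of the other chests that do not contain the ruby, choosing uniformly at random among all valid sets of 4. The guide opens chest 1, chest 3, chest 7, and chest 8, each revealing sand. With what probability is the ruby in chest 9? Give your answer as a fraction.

2/9

Consider each possible location of the ruby in turn.
If it is in any of chests 1, 3, 7, and 8 (prior 1/9 each): that chest was opened and seen not to hold the prize — ruled out; weight (1/9)·0 = 0 each.
If it is in chest 2 (prior 1/9): the guide has 70 equally likely choices, so probability 1/70; weight (1/9)·(1/70) = 1/630.
If it is in any of chests 4, 5, 6, and 9 (prior 1/9 each): the guide has 35 equally likely choices, so probability 1/35; weight (1/9)·(1/35) = 1/315 each.
The weights sum to 1/70.
So P(the ruby in chest 9 | the guide opened chest 1, chest 3, chest 7, and chest 8) = (1/315) / (1/70) = 2/9.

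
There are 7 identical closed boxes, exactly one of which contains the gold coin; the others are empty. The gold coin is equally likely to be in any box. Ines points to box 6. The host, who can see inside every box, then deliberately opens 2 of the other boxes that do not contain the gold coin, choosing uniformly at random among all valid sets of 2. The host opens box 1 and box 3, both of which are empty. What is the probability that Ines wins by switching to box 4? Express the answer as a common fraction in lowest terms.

Condition on the true location of the gold coin.
If it is in either of boxes 1 and 3 (prior 1/7 each): that box was opened and seen not to hold the prize — ruled out; weight (1/7)·0 = 0 each.
If it is in any of boxes 2, 4, 5, and 7 (prior 1/7 each): the host has 10 equally likely choices, so probability 1/10; weight (1/7)·(1/10) = 1/70 each.
If it is in box 6 (prior 1/7): the host has 15 equally likely choices, so probability 1/15; weight (1/7)·(1/15) = 1/105.
The weights sum to 1/15.
So P(the gold coin in box 4 | the host opened box 1 and box 3) = (1/70) / (1/15) = 3/14.

3/14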